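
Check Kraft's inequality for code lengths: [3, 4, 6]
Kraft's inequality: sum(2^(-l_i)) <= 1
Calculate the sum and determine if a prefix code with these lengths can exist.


Sum = 2^(-3) + 2^(-4) + 2^(-6)
    = 0.125 + 0.0625 + 0.015625
    = 13/64 = 0.203125
Since 0.203125 <= 1, Kraft's inequality IS satisfied.
A prefix code with these lengths CAN exist.

Kraft sum = 0.203125. Satisfied.


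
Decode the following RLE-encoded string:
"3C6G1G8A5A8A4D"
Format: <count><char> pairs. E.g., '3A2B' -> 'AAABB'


Expanding each <count><char> pair:
  3C -> 'CCC'
  6G -> 'GGGGGG'
  1G -> 'G'
  8A -> 'AAAAAAAA'
  5A -> 'AAAAA'
  8A -> 'AAAAAAAA'
  4D -> 'DDDD'

Decoded = CCCGGGGGGGAAAAAAAAAAAAAAAAAAAAADDDD


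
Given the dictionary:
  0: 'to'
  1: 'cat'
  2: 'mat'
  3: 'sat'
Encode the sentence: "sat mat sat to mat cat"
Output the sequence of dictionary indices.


Look up each word in the dictionary:
  'sat' -> 3
  'mat' -> 2
  'sat' -> 3
  'to' -> 0
  'mat' -> 2
  'cat' -> 1

Encoded: [3, 2, 3, 0, 2, 1]


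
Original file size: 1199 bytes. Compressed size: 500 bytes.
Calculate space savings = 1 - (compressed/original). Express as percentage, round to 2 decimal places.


ratio = compressed/original = 500/1199 = 0.417014
savings = 1 - ratio = 1 - 0.417014 = 0.582986
as a percentage: 0.582986 * 100 = 58.3%

Space savings = 1 - 500/1199 = 58.3%


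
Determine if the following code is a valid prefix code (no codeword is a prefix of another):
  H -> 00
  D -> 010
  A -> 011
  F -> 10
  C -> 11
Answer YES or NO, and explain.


Checking each pair (does one codeword prefix another?):
  H='00' vs D='010': no prefix
  H='00' vs A='011': no prefix
  H='00' vs F='10': no prefix
  H='00' vs C='11': no prefix
  D='010' vs H='00': no prefix
  D='010' vs A='011': no prefix
  D='010' vs F='10': no prefix
  D='010' vs C='11': no prefix
  A='011' vs H='00': no prefix
  A='011' vs D='010': no prefix
  A='011' vs F='10': no prefix
  A='011' vs C='11': no prefix
  F='10' vs H='00': no prefix
  F='10' vs D='010': no prefix
  F='10' vs A='011': no prefix
  F='10' vs C='11': no prefix
  C='11' vs H='00': no prefix
  C='11' vs D='010': no prefix
  C='11' vs A='011': no prefix
  C='11' vs F='10': no prefix
No violation found over all pairs.

YES -- this is a valid prefix code. No codeword is a prefix of any other codeword.


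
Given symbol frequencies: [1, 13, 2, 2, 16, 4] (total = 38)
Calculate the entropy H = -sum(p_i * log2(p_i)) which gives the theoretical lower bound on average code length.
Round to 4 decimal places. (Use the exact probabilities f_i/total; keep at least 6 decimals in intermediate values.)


Per-symbol terms -p_i * log2(p_i) with p_i = f_i/38:
  p = 1/38 = 0.026316: log2(p) = -5.247928, -p*log2(p) = 0.138103
  p = 13/38 = 0.342105: log2(p) = -1.547488, -p*log2(p) = 0.529404
  p = 2/38 = 0.052632: log2(p) = -4.247928, -p*log2(p) = 0.223575
  p = 2/38 = 0.052632: log2(p) = -4.247928, -p*log2(p) = 0.223575
  p = 16/38 = 0.421053: log2(p) = -1.247928, -p*log2(p) = 0.525443
  p = 4/38 = 0.105263: log2(p) = -3.247928, -p*log2(p) = 0.341887
H = 0.138103 + 0.529404 + 0.223575 + 0.223575 + 0.525443 + 0.341887 = 1.981987

H = 1.982 bits/symbol


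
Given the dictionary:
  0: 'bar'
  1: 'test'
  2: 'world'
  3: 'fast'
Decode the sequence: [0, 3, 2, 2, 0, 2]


Look up each index in the dictionary:
  0 -> 'bar'
  3 -> 'fast'
  2 -> 'world'
  2 -> 'world'
  0 -> 'bar'
  2 -> 'world'

Decoded: "bar fast world world bar world"


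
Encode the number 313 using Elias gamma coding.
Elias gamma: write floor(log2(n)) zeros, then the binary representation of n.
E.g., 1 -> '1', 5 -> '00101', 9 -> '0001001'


num_bits = floor(log2(313)) + 1 = 9
leading_zeros = num_bits - 1 = 8
binary(313) = 100111001

Elias gamma(313) = '00000000' + '100111001' = 00000000100111001 (17 bits)


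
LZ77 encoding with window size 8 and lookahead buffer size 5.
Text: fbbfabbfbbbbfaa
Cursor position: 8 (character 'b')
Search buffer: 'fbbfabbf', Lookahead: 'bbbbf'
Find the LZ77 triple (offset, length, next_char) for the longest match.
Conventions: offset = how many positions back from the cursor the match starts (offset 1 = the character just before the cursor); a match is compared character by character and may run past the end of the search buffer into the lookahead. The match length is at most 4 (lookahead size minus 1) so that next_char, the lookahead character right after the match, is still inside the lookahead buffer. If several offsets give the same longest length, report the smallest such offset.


Try each offset into the search buffer:
  offset=1 (pos 7, char 'f'): match length 0
  offset=2 (pos 6, char 'b'): match length 1
  offset=3 (pos 5, char 'b'): match length 2
  offset=4 (pos 4, char 'a'): match length 0
  offset=5 (pos 3, char 'f'): match length 0
  offset=6 (pos 2, char 'b'): match length 1
  offset=7 (pos 1, char 'b'): match length 2
  offset=8 (pos 0, char 'f'): match length 0
Longest match has length 2, found at offsets 3, 7; take the smallest, offset 3.
next_char = character at position 8 + 2 = 10 -> 'b'

Best match: offset=3, length=2 (matching 'bb' starting at position 5)
LZ77 triple: (3, 2, 'b')


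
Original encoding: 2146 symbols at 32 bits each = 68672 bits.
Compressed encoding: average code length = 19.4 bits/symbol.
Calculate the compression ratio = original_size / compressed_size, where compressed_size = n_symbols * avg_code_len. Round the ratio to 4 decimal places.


original_size = n_symbols * orig_bits = 2146 * 32 = 68672 bits
compressed_size = n_symbols * avg_code_len = 2146 * 19.4 = 41632.4 bits
ratio = original_size / compressed_size = 68672 / 41632.4 = 1.6495

Compression ratio = 1.6495


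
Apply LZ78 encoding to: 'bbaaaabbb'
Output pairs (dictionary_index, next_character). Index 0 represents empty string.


LZ78 encoding steps:
Dictionary: {0: ''}
Step 1: w='' (idx 0), next='b' -> output (0, 'b'), add 'b' as idx 1
Step 2: w='b' (idx 1), next='a' -> output (1, 'a'), add 'ba' as idx 2
Step 3: w='' (idx 0), next='a' -> output (0, 'a'), add 'a' as idx 3
Step 4: w='a' (idx 3), next='a' -> output (3, 'a'), add 'aa' as idx 4
Step 5: w='b' (idx 1), next='b' -> output (1, 'b'), add 'bb' as idx 5
Step 6: w='b' (idx 1), end of input -> output (1, '')


Encoded: [(0, 'b'), (1, 'a'), (0, 'a'), (3, 'a'), (1, 'b'), (1, '')]


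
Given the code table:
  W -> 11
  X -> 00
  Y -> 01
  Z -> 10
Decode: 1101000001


Decoding:
11 -> W
01 -> Y
00 -> X
00 -> X
01 -> Y


Result: WYXXY


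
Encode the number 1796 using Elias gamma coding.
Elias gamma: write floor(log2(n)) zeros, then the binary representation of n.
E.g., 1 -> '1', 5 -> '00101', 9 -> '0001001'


num_bits = floor(log2(1796)) + 1 = 11
leading_zeros = num_bits - 1 = 10
binary(1796) = 11100000100

Elias gamma(1796) = '0000000000' + '11100000100' = 000000000011100000100 (21 bits)


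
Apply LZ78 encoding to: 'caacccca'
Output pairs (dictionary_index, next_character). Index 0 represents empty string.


LZ78 encoding steps:
Dictionary: {0: ''}
Step 1: w='' (idx 0), next='c' -> output (0, 'c'), add 'c' as idx 1
Step 2: w='' (idx 0), next='a' -> output (0, 'a'), add 'a' as idx 2
Step 3: w='a' (idx 2), next='c' -> output (2, 'c'), add 'ac' as idx 3
Step 4: w='c' (idx 1), next='c' -> output (1, 'c'), add 'cc' as idx 4
Step 5: w='c' (idx 1), next='a' -> output (1, 'a'), add 'ca' as idx 5


Encoded: [(0, 'c'), (0, 'a'), (2, 'c'), (1, 'c'), (1, 'a')]


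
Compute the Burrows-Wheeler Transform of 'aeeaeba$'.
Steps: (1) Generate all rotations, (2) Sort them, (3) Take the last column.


Rotations (sorted):
  0: $aeeaeba -> last char: a
  1: a$aeeaeb -> last char: b
  2: aeba$aee -> last char: e
  3: aeeaeba$ -> last char: $
  4: ba$aeeae -> last char: e
  5: eaeba$ae -> last char: e
  6: eba$aeea -> last char: a
  7: eeaeba$a -> last char: a


BWT = abe$eeaa


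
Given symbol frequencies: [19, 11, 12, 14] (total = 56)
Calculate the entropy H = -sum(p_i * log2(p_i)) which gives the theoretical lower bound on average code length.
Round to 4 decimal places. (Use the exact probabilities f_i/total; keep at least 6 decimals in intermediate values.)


Per-symbol terms -p_i * log2(p_i) with p_i = f_i/56:
  p = 19/56 = 0.339286: log2(p) = -1.559427, -p*log2(p) = 0.529091
  p = 11/56 = 0.196429: log2(p) = -2.347923, -p*log2(p) = 0.461199
  p = 12/56 = 0.214286: log2(p) = -2.222392, -p*log2(p) = 0.476227
  p = 14/56 = 0.250000: log2(p) = -2.000000, -p*log2(p) = 0.500000
H = 0.529091 + 0.461199 + 0.476227 + 0.500000 = 1.966517

H = 1.9665 bits/symbol


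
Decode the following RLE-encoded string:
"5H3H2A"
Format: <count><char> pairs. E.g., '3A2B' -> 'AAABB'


Expanding each <count><char> pair:
  5H -> 'HHHHH'
  3H -> 'HHH'
  2A -> 'AA'

Decoded = HHHHHHHHAA


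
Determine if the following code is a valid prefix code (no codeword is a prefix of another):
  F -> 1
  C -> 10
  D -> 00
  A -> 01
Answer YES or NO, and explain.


Checking each pair (does one codeword prefix another?):
  F='1' vs C='10': prefix -- VIOLATION

NO -- this is NOT a valid prefix code. F (1) is a prefix of C (10).


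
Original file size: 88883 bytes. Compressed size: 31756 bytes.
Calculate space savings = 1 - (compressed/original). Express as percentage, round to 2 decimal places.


ratio = compressed/original = 31756/88883 = 0.357279
savings = 1 - ratio = 1 - 0.357279 = 0.642721
as a percentage: 0.642721 * 100 = 64.27%

Space savings = 1 - 31756/88883 = 64.27%


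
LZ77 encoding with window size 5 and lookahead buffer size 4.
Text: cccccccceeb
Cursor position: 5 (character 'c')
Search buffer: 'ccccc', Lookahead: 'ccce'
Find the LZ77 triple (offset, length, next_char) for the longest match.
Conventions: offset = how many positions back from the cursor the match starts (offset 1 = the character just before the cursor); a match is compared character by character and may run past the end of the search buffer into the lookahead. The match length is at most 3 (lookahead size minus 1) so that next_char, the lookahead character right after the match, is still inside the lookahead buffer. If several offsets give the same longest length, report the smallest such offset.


Try each offset into the search buffer:
  offset=1 (pos 4, char 'c'): match length 3
  offset=2 (pos 3, char 'c'): match length 3
  offset=3 (pos 2, char 'c'): match length 3
  offset=4 (pos 1, char 'c'): match length 3
  offset=5 (pos 0, char 'c'): match length 3
Longest match has length 3, found at offsets 1, 2, 3, 4, 5; take the smallest, offset 1.
next_char = character at position 5 + 3 = 8 -> 'e'

Best match: offset=1, length=3 (matching 'ccc' starting at position 4)
LZ77 triple: (1, 3, 'e')


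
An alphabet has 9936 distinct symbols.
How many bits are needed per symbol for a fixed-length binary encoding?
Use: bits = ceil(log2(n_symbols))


log2(9936) = 13.2784
Bracket: 2^13 = 8192 < 9936 <= 2^14 = 16384
So ceil(log2(9936)) = 14

bits = ceil(log2(9936)) = ceil(13.2784) = 14 bits


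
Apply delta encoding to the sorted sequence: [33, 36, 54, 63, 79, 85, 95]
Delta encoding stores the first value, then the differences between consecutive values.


First value: 33
Deltas:
  36 - 33 = 3
  54 - 36 = 18
  63 - 54 = 9
  79 - 63 = 16
  85 - 79 = 6
  95 - 85 = 10


Delta encoded: [33, 3, 18, 9, 16, 6, 10]


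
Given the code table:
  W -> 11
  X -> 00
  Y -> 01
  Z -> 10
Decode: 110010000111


Decoding:
11 -> W
00 -> X
10 -> Z
00 -> X
01 -> Y
11 -> W


Result: WXZXYW


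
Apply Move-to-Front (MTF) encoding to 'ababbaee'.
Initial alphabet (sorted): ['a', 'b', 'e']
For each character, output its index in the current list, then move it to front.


MTF encoding:
'a': index 0 in ['a', 'b', 'e'] -> ['a', 'b', 'e']
'b': index 1 in ['a', 'b', 'e'] -> ['b', 'a', 'e']
'a': index 1 in ['b', 'a', 'e'] -> ['a', 'b', 'e']
'b': index 1 in ['a', 'b', 'e'] -> ['b', 'a', 'e']
'b': index 0 in ['b', 'a', 'e'] -> ['b', 'a', 'e']
'a': index 1 in ['b', 'a', 'e'] -> ['a', 'b', 'e']
'e': index 2 in ['a', 'b', 'e'] -> ['e', 'a', 'b']
'e': index 0 in ['e', 'a', 'b'] -> ['e', 'a', 'b']


Output: [0, 1, 1, 1, 0, 1, 2, 0]


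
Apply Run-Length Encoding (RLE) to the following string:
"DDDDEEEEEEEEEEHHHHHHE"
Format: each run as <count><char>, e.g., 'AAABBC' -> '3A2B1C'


Scanning runs left to right:
  i=0: run of 'D' x 4 -> '4D'
  i=4: run of 'E' x 10 -> '10E'
  i=14: run of 'H' x 6 -> '6H'
  i=20: run of 'E' x 1 -> '1E'

RLE = 4D10E6H1E


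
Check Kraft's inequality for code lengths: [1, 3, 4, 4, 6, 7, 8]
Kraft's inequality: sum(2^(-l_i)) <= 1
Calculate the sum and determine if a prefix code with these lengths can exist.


Sum = 2^(-1) + 2^(-3) + 2^(-4) + 2^(-4) + 2^(-6) + 2^(-7) + 2^(-8)
    = 0.5 + 0.125 + 0.0625 + 0.0625 + 0.015625 + 0.0078125 + 0.00390625
    = 199/256 = 0.77734375
Since 0.77734375 <= 1, Kraft's inequality IS satisfied.
A prefix code with these lengths CAN exist.

Kraft sum = 0.77734375. Satisfied.


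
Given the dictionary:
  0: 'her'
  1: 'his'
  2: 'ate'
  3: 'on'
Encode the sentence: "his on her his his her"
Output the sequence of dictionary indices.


Look up each word in the dictionary:
  'his' -> 1
  'on' -> 3
  'her' -> 0
  'his' -> 1
  'his' -> 1
  'her' -> 0

Encoded: [1, 3, 0, 1, 1, 0]


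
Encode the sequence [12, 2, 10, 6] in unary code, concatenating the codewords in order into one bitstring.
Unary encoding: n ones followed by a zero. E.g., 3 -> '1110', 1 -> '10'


Encode each number as n ones followed by a terminating 0:
  12 -> 1111111111110 (13 bits)
  2 -> 110 (3 bits)
  10 -> 11111111110 (11 bits)
  6 -> 1111110 (7 bits)
Total length = 13 + 3 + 11 + 7 = 34 bits.

Unary([12, 2, 10, 6]) = 1111111111110110111111111101111110 (34 bits)


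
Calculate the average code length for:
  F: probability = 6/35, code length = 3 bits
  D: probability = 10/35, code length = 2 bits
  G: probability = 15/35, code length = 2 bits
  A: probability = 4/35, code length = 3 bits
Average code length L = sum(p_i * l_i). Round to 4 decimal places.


Weighted contributions p_i * l_i:
  F: (6/35) * 3 = 18/35
  D: (10/35) * 2 = 20/35
  G: (15/35) * 2 = 30/35
  A: (4/35) * 3 = 12/35
Sum = (18 + 20 + 30 + 12)/35 = 80/35

L = 80/35 = 2.2857 bits/symbol


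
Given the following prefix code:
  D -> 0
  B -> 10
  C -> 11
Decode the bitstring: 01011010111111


Decoding step by step:
Bits 0 -> D
Bits 10 -> B
Bits 11 -> C
Bits 0 -> D
Bits 10 -> B
Bits 11 -> C
Bits 11 -> C
Bits 11 -> C


Decoded message: DBCDBCCC


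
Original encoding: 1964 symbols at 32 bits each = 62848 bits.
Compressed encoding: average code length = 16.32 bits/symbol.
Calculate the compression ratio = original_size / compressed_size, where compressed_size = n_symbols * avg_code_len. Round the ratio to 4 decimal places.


original_size = n_symbols * orig_bits = 1964 * 32 = 62848 bits
compressed_size = n_symbols * avg_code_len = 1964 * 16.32 = 32052.48 bits
ratio = original_size / compressed_size = 62848 / 32052.48 = 1.9608

Compression ratio = 1.9608


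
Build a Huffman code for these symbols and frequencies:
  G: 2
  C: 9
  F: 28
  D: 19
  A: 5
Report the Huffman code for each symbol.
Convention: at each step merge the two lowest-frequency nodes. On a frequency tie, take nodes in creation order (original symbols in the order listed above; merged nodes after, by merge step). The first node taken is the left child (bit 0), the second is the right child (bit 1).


Huffman tree construction:
Step 1: Merge G(2) + A(5) = 7
Step 2: Merge (G+A)(7) + C(9) = 16
Step 3: Merge ((G+A)+C)(16) + D(19) = 35
Step 4: Merge F(28) + (((G+A)+C)+D)(35) = 63
Read each symbol's code off the tree from the root (left child = 0, right child = 1).

Codes:
  G: 1000 (length 4)
  C: 101 (length 3)
  F: 0 (length 1)
  D: 11 (length 2)
  A: 1001 (length 4)
Average code length: 121/63 = 1.9206 bits/symbol


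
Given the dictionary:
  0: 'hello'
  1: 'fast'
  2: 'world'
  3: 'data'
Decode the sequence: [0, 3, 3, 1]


Look up each index in the dictionary:
  0 -> 'hello'
  3 -> 'data'
  3 -> 'data'
  1 -> 'fast'

Decoded: "hello data data fast"


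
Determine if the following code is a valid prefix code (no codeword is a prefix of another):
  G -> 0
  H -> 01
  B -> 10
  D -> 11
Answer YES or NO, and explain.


Checking each pair (does one codeword prefix another?):
  G='0' vs H='01': prefix -- VIOLATION

NO -- this is NOT a valid prefix code. G (0) is a prefix of H (01).


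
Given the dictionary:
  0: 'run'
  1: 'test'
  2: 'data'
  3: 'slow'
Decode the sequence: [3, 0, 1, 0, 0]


Look up each index in the dictionary:
  3 -> 'slow'
  0 -> 'run'
  1 -> 'test'
  0 -> 'run'
  0 -> 'run'

Decoded: "slow run test run run"


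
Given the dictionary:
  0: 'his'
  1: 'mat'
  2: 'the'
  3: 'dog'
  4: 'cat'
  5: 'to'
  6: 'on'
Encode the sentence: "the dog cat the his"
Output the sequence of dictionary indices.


Look up each word in the dictionary:
  'the' -> 2
  'dog' -> 3
  'cat' -> 4
  'the' -> 2
  'his' -> 0

Encoded: [2, 3, 4, 2, 0]


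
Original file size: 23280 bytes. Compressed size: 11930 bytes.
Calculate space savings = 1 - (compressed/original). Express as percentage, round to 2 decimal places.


ratio = compressed/original = 11930/23280 = 0.512457
savings = 1 - ratio = 1 - 0.512457 = 0.487543
as a percentage: 0.487543 * 100 = 48.75%

Space savings = 1 - 11930/23280 = 48.75%


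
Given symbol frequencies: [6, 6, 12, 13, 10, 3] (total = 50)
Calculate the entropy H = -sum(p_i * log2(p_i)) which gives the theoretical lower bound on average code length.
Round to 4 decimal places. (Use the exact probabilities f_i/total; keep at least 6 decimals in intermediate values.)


Per-symbol terms -p_i * log2(p_i) with p_i = f_i/50:
  p = 6/50 = 0.120000: log2(p) = -3.058894, -p*log2(p) = 0.367067
  p = 6/50 = 0.120000: log2(p) = -3.058894, -p*log2(p) = 0.367067
  p = 12/50 = 0.240000: log2(p) = -2.058894, -p*log2(p) = 0.494134
  p = 13/50 = 0.260000: log2(p) = -1.943416, -p*log2(p) = 0.505288
  p = 10/50 = 0.200000: log2(p) = -2.321928, -p*log2(p) = 0.464386
  p = 3/50 = 0.060000: log2(p) = -4.058894, -p*log2(p) = 0.243534
H = 0.367067 + 0.367067 + 0.494134 + 0.505288 + 0.464386 + 0.243534 = 2.441476

H = 2.4415 bits/symbol


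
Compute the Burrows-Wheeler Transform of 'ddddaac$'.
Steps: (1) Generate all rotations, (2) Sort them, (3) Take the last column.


Rotations (sorted):
  0: $ddddaac -> last char: c
  1: aac$dddd -> last char: d
  2: ac$dddda -> last char: a
  3: c$ddddaa -> last char: a
  4: daac$ddd -> last char: d
  5: ddaac$dd -> last char: d
  6: dddaac$d -> last char: d
  7: ddddaac$ -> last char: $


BWT = cdaaddd$


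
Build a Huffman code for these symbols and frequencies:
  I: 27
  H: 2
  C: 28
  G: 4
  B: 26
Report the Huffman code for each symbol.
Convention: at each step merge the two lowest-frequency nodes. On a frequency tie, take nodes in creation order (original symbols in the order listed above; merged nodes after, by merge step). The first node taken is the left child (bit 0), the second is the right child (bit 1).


Huffman tree construction:
Step 1: Merge H(2) + G(4) = 6
Step 2: Merge (H+G)(6) + B(26) = 32
Step 3: Merge I(27) + C(28) = 55
Step 4: Merge ((H+G)+B)(32) + (I+C)(55) = 87
Read each symbol's code off the tree from the root (left child = 0, right child = 1).

Codes:
  I: 10 (length 2)
  H: 000 (length 3)
  C: 11 (length 2)
  G: 001 (length 3)
  B: 01 (length 2)
Average code length: 180/87 = 2.0690 bits/symbol


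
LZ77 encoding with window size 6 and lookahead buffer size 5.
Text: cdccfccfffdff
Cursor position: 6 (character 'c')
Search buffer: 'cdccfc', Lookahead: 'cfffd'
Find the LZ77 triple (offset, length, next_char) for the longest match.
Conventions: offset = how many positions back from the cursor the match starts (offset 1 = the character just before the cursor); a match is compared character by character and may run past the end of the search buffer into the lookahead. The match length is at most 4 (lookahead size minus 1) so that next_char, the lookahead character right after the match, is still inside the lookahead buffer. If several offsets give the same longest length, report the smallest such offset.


Try each offset into the search buffer:
  offset=1 (pos 5, char 'c'): match length 1
  offset=2 (pos 4, char 'f'): match length 0
  offset=3 (pos 3, char 'c'): match length 2
  offset=4 (pos 2, char 'c'): match length 1
  offset=5 (pos 1, char 'd'): match length 0
  offset=6 (pos 0, char 'c'): match length 1
Longest match has length 2 at offset 3.
next_char = character at position 6 + 2 = 8 -> 'f'

Best match: offset=3, length=2 (matching 'cf' starting at position 3)
LZ77 triple: (3, 2, 'f')


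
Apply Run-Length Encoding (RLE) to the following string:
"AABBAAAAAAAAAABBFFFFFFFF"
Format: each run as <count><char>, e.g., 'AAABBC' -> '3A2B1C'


Scanning runs left to right:
  i=0: run of 'A' x 2 -> '2A'
  i=2: run of 'B' x 2 -> '2B'
  i=4: run of 'A' x 10 -> '10A'
  i=14: run of 'B' x 2 -> '2B'
  i=16: run of 'F' x 8 -> '8F'

RLE = 2A2B10A2B8F


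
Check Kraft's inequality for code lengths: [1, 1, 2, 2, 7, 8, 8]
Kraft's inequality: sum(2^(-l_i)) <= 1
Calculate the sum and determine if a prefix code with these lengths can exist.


Sum = 2^(-1) + 2^(-1) + 2^(-2) + 2^(-2) + 2^(-7) + 2^(-8) + 2^(-8)
    = 0.5 + 0.5 + 0.25 + 0.25 + 0.0078125 + 0.00390625 + 0.00390625
    = 388/256 = 1.515625
Since 1.515625 > 1, Kraft's inequality is NOT satisfied.
A prefix code with these lengths CANNOT exist.

Kraft sum = 1.515625. Not satisfied.


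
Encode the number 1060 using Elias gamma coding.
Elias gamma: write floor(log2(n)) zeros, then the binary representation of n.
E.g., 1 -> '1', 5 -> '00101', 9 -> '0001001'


num_bits = floor(log2(1060)) + 1 = 11
leading_zeros = num_bits - 1 = 10
binary(1060) = 10000100100

Elias gamma(1060) = '0000000000' + '10000100100' = 000000000010000100100 (21 bits)


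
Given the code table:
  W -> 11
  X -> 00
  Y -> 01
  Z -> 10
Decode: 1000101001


Decoding:
10 -> Z
00 -> X
10 -> Z
10 -> Z
01 -> Y


Result: ZXZZY


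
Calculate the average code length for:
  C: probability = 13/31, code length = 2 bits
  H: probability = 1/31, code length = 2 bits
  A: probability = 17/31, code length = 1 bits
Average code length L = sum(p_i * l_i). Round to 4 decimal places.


Weighted contributions p_i * l_i:
  C: (13/31) * 2 = 26/31
  H: (1/31) * 2 = 2/31
  A: (17/31) * 1 = 17/31
Sum = (26 + 2 + 17)/31 = 45/31

L = 45/31 = 1.4516 bits/symbol


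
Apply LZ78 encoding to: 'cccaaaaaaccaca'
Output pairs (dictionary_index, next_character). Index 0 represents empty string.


LZ78 encoding steps:
Dictionary: {0: ''}
Step 1: w='' (idx 0), next='c' -> output (0, 'c'), add 'c' as idx 1
Step 2: w='c' (idx 1), next='c' -> output (1, 'c'), add 'cc' as idx 2
Step 3: w='' (idx 0), next='a' -> output (0, 'a'), add 'a' as idx 3
Step 4: w='a' (idx 3), next='a' -> output (3, 'a'), add 'aa' as idx 4
Step 5: w='aa' (idx 4), next='a' -> output (4, 'a'), add 'aaa' as idx 5
Step 6: w='cc' (idx 2), next='a' -> output (2, 'a'), add 'cca' as idx 6
Step 7: w='c' (idx 1), next='a' -> output (1, 'a'), add 'ca' as idx 7


Encoded: [(0, 'c'), (1, 'c'), (0, 'a'), (3, 'a'), (4, 'a'), (2, 'a'), (1, 'a')]


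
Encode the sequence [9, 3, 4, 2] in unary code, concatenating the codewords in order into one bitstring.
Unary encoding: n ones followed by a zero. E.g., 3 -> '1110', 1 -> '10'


Encode each number as n ones followed by a terminating 0:
  9 -> 1111111110 (10 bits)
  3 -> 1110 (4 bits)
  4 -> 11110 (5 bits)
  2 -> 110 (3 bits)
Total length = 10 + 4 + 5 + 3 = 22 bits.

Unary([9, 3, 4, 2]) = 1111111110111011110110 (22 bits)


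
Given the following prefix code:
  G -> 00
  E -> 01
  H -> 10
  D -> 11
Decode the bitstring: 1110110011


Decoding step by step:
Bits 11 -> D
Bits 10 -> H
Bits 11 -> D
Bits 00 -> G
Bits 11 -> D


Decoded message: DHDGD


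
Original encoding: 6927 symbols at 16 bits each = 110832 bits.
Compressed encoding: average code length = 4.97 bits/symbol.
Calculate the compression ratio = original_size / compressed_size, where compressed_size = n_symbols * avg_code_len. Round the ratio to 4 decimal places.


original_size = n_symbols * orig_bits = 6927 * 16 = 110832 bits
compressed_size = n_symbols * avg_code_len = 6927 * 4.97 = 34427.19 bits
ratio = original_size / compressed_size = 110832 / 34427.19 = 3.2193

Compression ratio = 3.2193


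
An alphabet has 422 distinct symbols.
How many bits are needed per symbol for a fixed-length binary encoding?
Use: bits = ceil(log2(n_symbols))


log2(422) = 8.7211
Bracket: 2^8 = 256 < 422 <= 2^9 = 512
So ceil(log2(422)) = 9

bits = ceil(log2(422)) = ceil(8.7211) = 9 bits


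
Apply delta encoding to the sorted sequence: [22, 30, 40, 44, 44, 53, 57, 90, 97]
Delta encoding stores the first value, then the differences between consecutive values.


First value: 22
Deltas:
  30 - 22 = 8
  40 - 30 = 10
  44 - 40 = 4
  44 - 44 = 0
  53 - 44 = 9
  57 - 53 = 4
  90 - 57 = 33
  97 - 90 = 7


Delta encoded: [22, 8, 10, 4, 0, 9, 4, 33, 7]


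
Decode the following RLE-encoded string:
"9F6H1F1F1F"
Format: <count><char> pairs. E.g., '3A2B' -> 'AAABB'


Expanding each <count><char> pair:
  9F -> 'FFFFFFFFF'
  6H -> 'HHHHHH'
  1F -> 'F'
  1F -> 'F'
  1F -> 'F'

Decoded = FFFFFFFFFHHHHHHFFF


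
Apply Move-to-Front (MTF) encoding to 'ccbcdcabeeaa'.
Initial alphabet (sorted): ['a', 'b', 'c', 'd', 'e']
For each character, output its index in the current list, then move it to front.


MTF encoding:
'c': index 2 in ['a', 'b', 'c', 'd', 'e'] -> ['c', 'a', 'b', 'd', 'e']
'c': index 0 in ['c', 'a', 'b', 'd', 'e'] -> ['c', 'a', 'b', 'd', 'e']
'b': index 2 in ['c', 'a', 'b', 'd', 'e'] -> ['b', 'c', 'a', 'd', 'e']
'c': index 1 in ['b', 'c', 'a', 'd', 'e'] -> ['c', 'b', 'a', 'd', 'e']
'd': index 3 in ['c', 'b', 'a', 'd', 'e'] -> ['d', 'c', 'b', 'a', 'e']
'c': index 1 in ['d', 'c', 'b', 'a', 'e'] -> ['c', 'd', 'b', 'a', 'e']
'a': index 3 in ['c', 'd', 'b', 'a', 'e'] -> ['a', 'c', 'd', 'b', 'e']
'b': index 3 in ['a', 'c', 'd', 'b', 'e'] -> ['b', 'a', 'c', 'd', 'e']
'e': index 4 in ['b', 'a', 'c', 'd', 'e'] -> ['e', 'b', 'a', 'c', 'd']
'e': index 0 in ['e', 'b', 'a', 'c', 'd'] -> ['e', 'b', 'a', 'c', 'd']
'a': index 2 in ['e', 'b', 'a', 'c', 'd'] -> ['a', 'e', 'b', 'c', 'd']
'a': index 0 in ['a', 'e', 'b', 'c', 'd'] -> ['a', 'e', 'b', 'c', 'd']


Output: [2, 0, 2, 1, 3, 1, 3, 3, 4, 0, 2, 0]


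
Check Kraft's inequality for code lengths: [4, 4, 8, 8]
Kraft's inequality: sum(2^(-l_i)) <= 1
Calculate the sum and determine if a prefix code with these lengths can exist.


Sum = 2^(-4) + 2^(-4) + 2^(-8) + 2^(-8)
    = 0.0625 + 0.0625 + 0.00390625 + 0.00390625
    = 34/256 = 0.1328125
Since 0.1328125 <= 1, Kraft's inequality IS satisfied.
A prefix code with these lengths CAN exist.

Kraft sum = 0.1328125. Satisfied.


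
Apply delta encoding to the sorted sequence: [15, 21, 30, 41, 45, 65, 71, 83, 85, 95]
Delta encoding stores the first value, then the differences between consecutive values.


First value: 15
Deltas:
  21 - 15 = 6
  30 - 21 = 9
  41 - 30 = 11
  45 - 41 = 4
  65 - 45 = 20
  71 - 65 = 6
  83 - 71 = 12
  85 - 83 = 2
  95 - 85 = 10


Delta encoded: [15, 6, 9, 11, 4, 20, 6, 12, 2, 10]


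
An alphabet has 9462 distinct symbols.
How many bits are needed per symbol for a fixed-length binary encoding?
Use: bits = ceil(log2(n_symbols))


log2(9462) = 13.2079
Bracket: 2^13 = 8192 < 9462 <= 2^14 = 16384
So ceil(log2(9462)) = 14

bits = ceil(log2(9462)) = ceil(13.2079) = 14 bits


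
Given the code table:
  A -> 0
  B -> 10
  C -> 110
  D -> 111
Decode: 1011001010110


Decoding:
10 -> B
110 -> C
0 -> A
10 -> B
10 -> B
110 -> C


Result: BCABBC


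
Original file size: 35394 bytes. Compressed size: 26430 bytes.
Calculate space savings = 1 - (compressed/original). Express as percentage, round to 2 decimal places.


ratio = compressed/original = 26430/35394 = 0.746737
savings = 1 - ratio = 1 - 0.746737 = 0.253263
as a percentage: 0.253263 * 100 = 25.33%

Space savings = 1 - 26430/35394 = 25.33%


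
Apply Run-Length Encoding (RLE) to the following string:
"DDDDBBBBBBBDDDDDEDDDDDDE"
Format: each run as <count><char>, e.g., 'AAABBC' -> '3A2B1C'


Scanning runs left to right:
  i=0: run of 'D' x 4 -> '4D'
  i=4: run of 'B' x 7 -> '7B'
  i=11: run of 'D' x 5 -> '5D'
  i=16: run of 'E' x 1 -> '1E'
  i=17: run of 'D' x 6 -> '6D'
  i=23: run of 'E' x 1 -> '1E'

RLE = 4D7B5D1E6D1E


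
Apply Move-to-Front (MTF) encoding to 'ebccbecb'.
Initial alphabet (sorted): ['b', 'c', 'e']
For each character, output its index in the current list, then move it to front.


MTF encoding:
'e': index 2 in ['b', 'c', 'e'] -> ['e', 'b', 'c']
'b': index 1 in ['e', 'b', 'c'] -> ['b', 'e', 'c']
'c': index 2 in ['b', 'e', 'c'] -> ['c', 'b', 'e']
'c': index 0 in ['c', 'b', 'e'] -> ['c', 'b', 'e']
'b': index 1 in ['c', 'b', 'e'] -> ['b', 'c', 'e']
'e': index 2 in ['b', 'c', 'e'] -> ['e', 'b', 'c']
'c': index 2 in ['e', 'b', 'c'] -> ['c', 'e', 'b']
'b': index 2 in ['c', 'e', 'b'] -> ['b', 'c', 'e']


Output: [2, 1, 2, 0, 1, 2, 2, 2]


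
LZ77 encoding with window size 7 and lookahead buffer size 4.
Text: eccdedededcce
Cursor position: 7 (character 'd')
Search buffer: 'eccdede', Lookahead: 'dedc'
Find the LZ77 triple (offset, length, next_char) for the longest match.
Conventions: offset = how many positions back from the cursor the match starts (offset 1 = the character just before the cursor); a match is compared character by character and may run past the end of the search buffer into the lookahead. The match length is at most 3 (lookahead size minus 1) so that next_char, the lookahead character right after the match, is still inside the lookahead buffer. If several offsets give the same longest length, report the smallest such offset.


Try each offset into the search buffer:
  offset=1 (pos 6, char 'e'): match length 0
  offset=2 (pos 5, char 'd'): match length 3
  offset=3 (pos 4, char 'e'): match length 0
  offset=4 (pos 3, char 'd'): match length 3
  offset=5 (pos 2, char 'c'): match length 0
  offset=6 (pos 1, char 'c'): match length 0
  offset=7 (pos 0, char 'e'): match length 0
Longest match has length 3, found at offsets 2, 4; take the smallest, offset 2.
next_char = character at position 7 + 3 = 10 -> 'c'

Best match: offset=2, length=3 (matching 'ded' starting at position 5)
LZ77 triple: (2, 3, 'c')


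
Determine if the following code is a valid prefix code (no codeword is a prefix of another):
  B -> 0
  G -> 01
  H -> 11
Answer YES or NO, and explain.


Checking each pair (does one codeword prefix another?):
  B='0' vs G='01': prefix -- VIOLATION

NO -- this is NOT a valid prefix code. B (0) is a prefix of G (01).


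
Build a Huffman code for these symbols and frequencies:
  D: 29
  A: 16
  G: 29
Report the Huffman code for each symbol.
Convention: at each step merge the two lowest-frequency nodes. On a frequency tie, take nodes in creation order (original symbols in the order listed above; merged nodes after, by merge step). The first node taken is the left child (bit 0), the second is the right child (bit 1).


Huffman tree construction:
Step 1: Merge A(16) + D(29) = 45
Step 2: Merge G(29) + (A+D)(45) = 74
Read each symbol's code off the tree from the root (left child = 0, right child = 1).

Codes:
  D: 11 (length 2)
  A: 10 (length 2)
  G: 0 (length 1)
Average code length: 119/74 = 1.6081 bits/symbol


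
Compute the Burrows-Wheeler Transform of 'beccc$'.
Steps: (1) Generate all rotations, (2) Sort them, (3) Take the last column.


Rotations (sorted):
  0: $beccc -> last char: c
  1: beccc$ -> last char: $
  2: c$becc -> last char: c
  3: cc$bec -> last char: c
  4: ccc$be -> last char: e
  5: eccc$b -> last char: b


BWT = c$cceb


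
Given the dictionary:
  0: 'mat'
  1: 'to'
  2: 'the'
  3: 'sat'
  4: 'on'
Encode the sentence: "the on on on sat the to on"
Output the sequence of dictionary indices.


Look up each word in the dictionary:
  'the' -> 2
  'on' -> 4
  'on' -> 4
  'on' -> 4
  'sat' -> 3
  'the' -> 2
  'to' -> 1
  'on' -> 4

Encoded: [2, 4, 4, 4, 3, 2, 1, 4]


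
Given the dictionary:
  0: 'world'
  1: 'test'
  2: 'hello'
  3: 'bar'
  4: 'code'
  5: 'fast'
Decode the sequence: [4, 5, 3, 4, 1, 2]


Look up each index in the dictionary:
  4 -> 'code'
  5 -> 'fast'
  3 -> 'bar'
  4 -> 'code'
  1 -> 'test'
  2 -> 'hello'

Decoded: "code fast bar code test hello"


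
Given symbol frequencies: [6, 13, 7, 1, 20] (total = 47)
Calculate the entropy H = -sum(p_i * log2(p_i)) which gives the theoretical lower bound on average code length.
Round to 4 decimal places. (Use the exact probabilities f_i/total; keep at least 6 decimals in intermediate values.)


Per-symbol terms -p_i * log2(p_i) with p_i = f_i/47:
  p = 6/47 = 0.127660: log2(p) = -2.969626, -p*log2(p) = 0.379101
  p = 13/47 = 0.276596: log2(p) = -1.854149, -p*log2(p) = 0.512850
  p = 7/47 = 0.148936: log2(p) = -2.747234, -p*log2(p) = 0.409163
  p = 1/47 = 0.021277: log2(p) = -5.554589, -p*log2(p) = 0.118183
  p = 20/47 = 0.425532: log2(p) = -1.232661, -p*log2(p) = 0.524536
H = 0.379101 + 0.512850 + 0.409163 + 0.118183 + 0.524536 = 1.943833

H = 1.9438 bits/symbol


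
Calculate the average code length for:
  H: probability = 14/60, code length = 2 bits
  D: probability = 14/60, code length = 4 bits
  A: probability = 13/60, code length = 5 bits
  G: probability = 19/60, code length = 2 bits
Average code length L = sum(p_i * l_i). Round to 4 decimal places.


Weighted contributions p_i * l_i:
  H: (14/60) * 2 = 28/60
  D: (14/60) * 4 = 56/60
  A: (13/60) * 5 = 65/60
  G: (19/60) * 2 = 38/60
Sum = (28 + 56 + 65 + 38)/60 = 187/60

L = 187/60 = 3.1167 bits/symbol


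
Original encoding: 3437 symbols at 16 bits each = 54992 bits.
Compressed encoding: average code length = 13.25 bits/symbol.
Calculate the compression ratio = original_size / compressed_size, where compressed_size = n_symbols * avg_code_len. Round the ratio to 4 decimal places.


original_size = n_symbols * orig_bits = 3437 * 16 = 54992 bits
compressed_size = n_symbols * avg_code_len = 3437 * 13.25 = 45540.25 bits
ratio = original_size / compressed_size = 54992 / 45540.25 = 1.2075

Compression ratio = 1.2075


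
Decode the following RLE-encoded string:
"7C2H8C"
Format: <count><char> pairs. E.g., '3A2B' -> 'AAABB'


Expanding each <count><char> pair:
  7C -> 'CCCCCCC'
  2H -> 'HH'
  8C -> 'CCCCCCCC'

Decoded = CCCCCCCHHCCCCCCCC


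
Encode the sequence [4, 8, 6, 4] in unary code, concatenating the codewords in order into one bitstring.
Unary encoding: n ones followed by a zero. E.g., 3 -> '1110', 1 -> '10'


Encode each number as n ones followed by a terminating 0:
  4 -> 11110 (5 bits)
  8 -> 111111110 (9 bits)
  6 -> 1111110 (7 bits)
  4 -> 11110 (5 bits)
Total length = 5 + 9 + 7 + 5 = 26 bits.

Unary([4, 8, 6, 4]) = 11110111111110111111011110 (26 bits)


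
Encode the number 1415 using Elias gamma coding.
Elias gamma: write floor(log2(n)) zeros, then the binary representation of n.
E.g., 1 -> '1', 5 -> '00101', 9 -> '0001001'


num_bits = floor(log2(1415)) + 1 = 11
leading_zeros = num_bits - 1 = 10
binary(1415) = 10110000111

Elias gamma(1415) = '0000000000' + '10110000111' = 000000000010110000111 (21 bits)


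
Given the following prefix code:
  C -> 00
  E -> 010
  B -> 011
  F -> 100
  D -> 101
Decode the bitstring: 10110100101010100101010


Decoding step by step:
Bits 101 -> D
Bits 101 -> D
Bits 00 -> C
Bits 101 -> D
Bits 010 -> E
Bits 100 -> F
Bits 101 -> D
Bits 010 -> E


Decoded message: DDCDEFDE


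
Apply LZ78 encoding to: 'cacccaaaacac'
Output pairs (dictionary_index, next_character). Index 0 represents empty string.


LZ78 encoding steps:
Dictionary: {0: ''}
Step 1: w='' (idx 0), next='c' -> output (0, 'c'), add 'c' as idx 1
Step 2: w='' (idx 0), next='a' -> output (0, 'a'), add 'a' as idx 2
Step 3: w='c' (idx 1), next='c' -> output (1, 'c'), add 'cc' as idx 3
Step 4: w='c' (idx 1), next='a' -> output (1, 'a'), add 'ca' as idx 4
Step 5: w='a' (idx 2), next='a' -> output (2, 'a'), add 'aa' as idx 5
Step 6: w='a' (idx 2), next='c' -> output (2, 'c'), add 'ac' as idx 6
Step 7: w='ac' (idx 6), end of input -> output (6, '')


Encoded: [(0, 'c'), (0, 'a'), (1, 'c'), (1, 'a'), (2, 'a'), (2, 'c'), (6, '')]


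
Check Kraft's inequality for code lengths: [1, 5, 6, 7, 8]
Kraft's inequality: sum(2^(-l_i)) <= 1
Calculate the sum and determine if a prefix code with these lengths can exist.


Sum = 2^(-1) + 2^(-5) + 2^(-6) + 2^(-7) + 2^(-8)
    = 0.5 + 0.03125 + 0.015625 + 0.0078125 + 0.00390625
    = 143/256 = 0.55859375
Since 0.55859375 <= 1, Kraft's inequality IS satisfied.
A prefix code with these lengths CAN exist.

Kraft sum = 0.55859375. Satisfied.


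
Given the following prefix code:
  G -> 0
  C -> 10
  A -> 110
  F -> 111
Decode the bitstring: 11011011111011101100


Decoding step by step:
Bits 110 -> A
Bits 110 -> A
Bits 111 -> F
Bits 110 -> A
Bits 111 -> F
Bits 0 -> G
Bits 110 -> A
Bits 0 -> G


Decoded message: AAFAFGAG


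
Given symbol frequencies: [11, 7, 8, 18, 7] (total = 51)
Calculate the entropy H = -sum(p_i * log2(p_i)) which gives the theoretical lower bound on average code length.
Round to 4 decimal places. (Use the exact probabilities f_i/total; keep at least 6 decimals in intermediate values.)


Per-symbol terms -p_i * log2(p_i) with p_i = f_i/51:
  p = 11/51 = 0.215686: log2(p) = -2.212994, -p*log2(p) = 0.477312
  p = 7/51 = 0.137255: log2(p) = -2.865070, -p*log2(p) = 0.393245
  p = 8/51 = 0.156863: log2(p) = -2.672425, -p*log2(p) = 0.419204
  p = 18/51 = 0.352941: log2(p) = -1.502500, -p*log2(p) = 0.530294
  p = 7/51 = 0.137255: log2(p) = -2.865070, -p*log2(p) = 0.393245
H = 0.477312 + 0.393245 + 0.419204 + 0.530294 + 0.393245 = 2.213300

H = 2.2133 bits/symbol


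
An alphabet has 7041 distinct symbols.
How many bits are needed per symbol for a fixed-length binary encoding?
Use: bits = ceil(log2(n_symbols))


log2(7041) = 12.7816
Bracket: 2^12 = 4096 < 7041 <= 2^13 = 8192
So ceil(log2(7041)) = 13

bits = ceil(log2(7041)) = ceil(12.7816) = 13 bits


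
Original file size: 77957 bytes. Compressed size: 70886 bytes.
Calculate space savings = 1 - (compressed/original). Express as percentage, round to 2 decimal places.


ratio = compressed/original = 70886/77957 = 0.909296
savings = 1 - ratio = 1 - 0.909296 = 0.090704
as a percentage: 0.090704 * 100 = 9.07%

Space savings = 1 - 70886/77957 = 9.07%


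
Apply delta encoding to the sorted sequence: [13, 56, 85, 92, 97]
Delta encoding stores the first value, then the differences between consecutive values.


First value: 13
Deltas:
  56 - 13 = 43
  85 - 56 = 29
  92 - 85 = 7
  97 - 92 = 5


Delta encoded: [13, 43, 29, 7, 5]


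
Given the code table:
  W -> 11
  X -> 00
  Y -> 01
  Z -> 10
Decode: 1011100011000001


Decoding:
10 -> Z
11 -> W
10 -> Z
00 -> X
11 -> W
00 -> X
00 -> X
01 -> Y


Result: ZWZXWXXY


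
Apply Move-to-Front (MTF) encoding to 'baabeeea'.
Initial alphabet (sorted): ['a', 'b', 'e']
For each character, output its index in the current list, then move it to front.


MTF encoding:
'b': index 1 in ['a', 'b', 'e'] -> ['b', 'a', 'e']
'a': index 1 in ['b', 'a', 'e'] -> ['a', 'b', 'e']
'a': index 0 in ['a', 'b', 'e'] -> ['a', 'b', 'e']
'b': index 1 in ['a', 'b', 'e'] -> ['b', 'a', 'e']
'e': index 2 in ['b', 'a', 'e'] -> ['e', 'b', 'a']
'e': index 0 in ['e', 'b', 'a'] -> ['e', 'b', 'a']
'e': index 0 in ['e', 'b', 'a'] -> ['e', 'b', 'a']
'a': index 2 in ['e', 'b', 'a'] -> ['a', 'e', 'b']


Output: [1, 1, 0, 1, 2, 0, 0, 2]


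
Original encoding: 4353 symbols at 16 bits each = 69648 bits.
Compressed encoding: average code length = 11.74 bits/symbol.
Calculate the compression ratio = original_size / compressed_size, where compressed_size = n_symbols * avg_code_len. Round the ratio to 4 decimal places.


original_size = n_symbols * orig_bits = 4353 * 16 = 69648 bits
compressed_size = n_symbols * avg_code_len = 4353 * 11.74 = 51104.22 bits
ratio = original_size / compressed_size = 69648 / 51104.22 = 1.3629

Compression ratio = 1.3629


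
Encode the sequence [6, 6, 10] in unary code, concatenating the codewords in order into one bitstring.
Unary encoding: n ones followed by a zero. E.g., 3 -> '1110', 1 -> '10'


Encode each number as n ones followed by a terminating 0:
  6 -> 1111110 (7 bits)
  6 -> 1111110 (7 bits)
  10 -> 11111111110 (11 bits)
Total length = 7 + 7 + 11 = 25 bits.

Unary([6, 6, 10]) = 1111110111111011111111110 (25 bits)
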